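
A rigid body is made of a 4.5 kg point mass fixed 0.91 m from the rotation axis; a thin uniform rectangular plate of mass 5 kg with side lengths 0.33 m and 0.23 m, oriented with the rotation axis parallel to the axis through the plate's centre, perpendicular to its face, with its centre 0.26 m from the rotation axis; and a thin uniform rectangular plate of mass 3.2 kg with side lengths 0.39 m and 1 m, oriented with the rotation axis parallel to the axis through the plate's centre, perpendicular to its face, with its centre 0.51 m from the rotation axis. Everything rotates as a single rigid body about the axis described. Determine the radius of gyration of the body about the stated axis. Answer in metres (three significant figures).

Point mass: I_cm = 0; centre at d = 0.91 m, so I = I_cm + Md² gives I = 0 + (4.5)(0.91)² = 3.7265 kg m².
Rectangular plate: I_cm = (1/12)M(a²+b²) = (1/12)(5)[(0.33)² + (0.23)²] = 0.067417 kg m²; centre at d = 0.26 m, so I = I_cm + Md² gives I = 0.067417 + (5)(0.26)² = 0.40542 kg m².
Rectangular plate: I_cm = (1/12)M(a²+b²) = (1/12)(3.2)[(0.39)² + (1)²] = 0.30723 kg m²; centre at d = 0.51 m, so I = I_cm + Md² gives I = 0.30723 + (3.2)(0.51)² = 1.1395 kg m².
Total I = 5.2714 kg m²; total mass M = 12.7 kg.
k = √(I/M) = √(5.2714/12.7) = 0.64426 m.

0.644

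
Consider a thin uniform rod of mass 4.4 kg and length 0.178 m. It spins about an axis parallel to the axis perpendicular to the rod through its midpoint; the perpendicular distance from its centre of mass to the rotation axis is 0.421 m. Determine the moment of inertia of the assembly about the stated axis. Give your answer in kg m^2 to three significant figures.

0.791

I_cm = (1/12)ML² = (1/12)(4.4)(0.178)² = 0.011617 kg m^2; centre at d = 0.421 m, so I = I_cm + Md² gives I = 0.011617 + (4.4)(0.421)² = 0.79148 kg m^2.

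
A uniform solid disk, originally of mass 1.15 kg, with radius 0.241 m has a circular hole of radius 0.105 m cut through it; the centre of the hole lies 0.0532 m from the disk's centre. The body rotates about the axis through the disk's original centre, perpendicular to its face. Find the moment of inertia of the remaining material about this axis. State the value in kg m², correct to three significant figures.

Unpierced body about its centre: I₀ = (1/2)MR² = (1/2)(1.15)(0.241)² = 0.033397 kg m².
The removed disk has mass m = M·(r/R)² = (1.15)(0.105/0.241)² = 0.21829 kg (same uniform areal density).
Its moment of inertia about the rotation axis (parallel-axis theorem): I_hole = (1/2)mr² + md² = (1/2)(0.21829)(0.105)² + (0.21829)(0.0532)² = 0.0018212 kg m².
Treating the hole as negative mass, I = I₀ − I_hole = 0.033397 − 0.0018212 = 0.031575 kg m².

0.0316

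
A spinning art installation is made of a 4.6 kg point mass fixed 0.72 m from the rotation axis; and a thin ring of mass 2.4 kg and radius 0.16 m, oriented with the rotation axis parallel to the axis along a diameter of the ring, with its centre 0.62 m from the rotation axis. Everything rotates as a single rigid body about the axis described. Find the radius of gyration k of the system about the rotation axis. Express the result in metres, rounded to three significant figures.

0.691

Point mass: I_cm = 0; centre at d = 0.72 m, so I = I_cm + Md² gives I = 0 + (4.6)(0.72)² = 2.3846 kg m².
Thin ring: I_cm = (1/2)MR² = (1/2)(2.4)(0.16)² = 0.03072 kg m²; centre at d = 0.62 m, so I = I_cm + Md² gives I = 0.03072 + (2.4)(0.62)² = 0.95328 kg m².
Total I = 3.3379 kg m²; total mass M = 7 kg.
k = √(I/M) = √(3.3379/7) = 0.69054 m.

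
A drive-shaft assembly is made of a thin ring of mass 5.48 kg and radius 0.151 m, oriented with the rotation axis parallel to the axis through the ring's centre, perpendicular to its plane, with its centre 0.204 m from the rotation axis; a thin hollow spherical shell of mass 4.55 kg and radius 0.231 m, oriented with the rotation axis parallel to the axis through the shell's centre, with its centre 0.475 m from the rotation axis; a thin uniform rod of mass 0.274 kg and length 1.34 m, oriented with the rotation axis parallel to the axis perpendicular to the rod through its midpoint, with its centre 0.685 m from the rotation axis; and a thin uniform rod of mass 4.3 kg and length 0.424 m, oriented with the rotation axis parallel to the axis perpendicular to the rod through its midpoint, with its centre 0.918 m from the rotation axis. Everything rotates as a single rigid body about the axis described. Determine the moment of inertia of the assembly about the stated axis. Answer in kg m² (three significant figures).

5.40

Thin ring: I_cm = MR² = (5.48)(0.151)² = 0.12495 kg m²; centre at d = 0.204 m, so I = I_cm + Md² gives I = 0.12495 + (5.48)(0.204)² = 0.35301 kg m².
Spherical shell: I_cm = (2/3)MR² = (2/3)(4.55)(0.231)² = 0.16186 kg m²; centre at d = 0.475 m, so I = I_cm + Md² gives I = 0.16186 + (4.55)(0.475)² = 1.1885 kg m².
Thin rod: I_cm = (1/12)ML² = (1/12)(0.274)(1.34)² = 0.041 kg m²; centre at d = 0.685 m, so I = I_cm + Md² gives I = 0.041 + (0.274)(0.685)² = 0.16957 kg m².
Thin rod: I_cm = (1/12)ML² = (1/12)(4.3)(0.424)² = 0.06442 kg m²; centre at d = 0.918 m, so I = I_cm + Md² gives I = 0.06442 + (4.3)(0.918)² = 3.6881 kg m².
Total I = 0.35301 + 1.1885 + 0.16957 + 3.6881 = 5.3992 kg m².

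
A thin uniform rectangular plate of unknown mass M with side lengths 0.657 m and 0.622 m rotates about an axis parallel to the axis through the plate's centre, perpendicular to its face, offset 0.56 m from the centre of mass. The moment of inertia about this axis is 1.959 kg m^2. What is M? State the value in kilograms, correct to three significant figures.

5.13

I = I_cm + Md² = (1/12)M(a²+b²) + Md² = M·[0.0833333·[(0.657)² + (0.622)²] + (0.56)²] = M·0.38181.
So M = 1.959 / 0.38181 = 5.1308 kg.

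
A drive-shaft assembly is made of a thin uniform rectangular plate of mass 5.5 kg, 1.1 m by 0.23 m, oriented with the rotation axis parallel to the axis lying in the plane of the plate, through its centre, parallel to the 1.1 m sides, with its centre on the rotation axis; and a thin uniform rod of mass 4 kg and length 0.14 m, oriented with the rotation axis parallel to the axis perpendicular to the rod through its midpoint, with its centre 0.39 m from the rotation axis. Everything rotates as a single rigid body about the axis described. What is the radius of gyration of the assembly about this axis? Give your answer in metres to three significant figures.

0.259

Rectangular plate: I_cm = (1/12)Mb² = (1/12)(5.5)(0.23)² = 0.024246 kg m^2; axis through the centre, so I = 0.024246 kg m^2.
Thin rod: I_cm = (1/12)ML² = (1/12)(4)(0.14)² = 0.0065333 kg m^2; centre at d = 0.39 m, so I = I_cm + Md² gives I = 0.0065333 + (4)(0.39)² = 0.61493 kg m^2.
Total I = 0.63918 kg m^2; total mass M = 9.5 kg.
k = √(I/M) = √(0.63918/9.5) = 0.25939 m.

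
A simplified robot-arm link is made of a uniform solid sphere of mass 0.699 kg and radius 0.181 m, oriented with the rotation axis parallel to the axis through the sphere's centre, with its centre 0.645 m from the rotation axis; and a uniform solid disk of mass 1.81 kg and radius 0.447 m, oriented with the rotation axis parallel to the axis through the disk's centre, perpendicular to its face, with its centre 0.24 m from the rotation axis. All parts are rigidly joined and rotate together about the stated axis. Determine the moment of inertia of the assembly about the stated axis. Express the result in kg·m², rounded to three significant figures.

0.585

Solid sphere: I_cm = (2/5)MR² = (2/5)(0.699)(0.181)² = 0.00916 kg·m²; centre at d = 0.645 m, so the parallel axis theorem gives I = 0.00916 + (0.699)(0.645)² = 0.29996 kg·m².
Solid disk: I_cm = (1/2)MR² = (1/2)(1.81)(0.447)² = 0.18083 kg·m²; centre at d = 0.24 m, so the parallel axis theorem gives I = 0.18083 + (1.81)(0.24)² = 0.28508 kg·m².
Total I = 0.29996 + 0.28508 = 0.58504 kg·m².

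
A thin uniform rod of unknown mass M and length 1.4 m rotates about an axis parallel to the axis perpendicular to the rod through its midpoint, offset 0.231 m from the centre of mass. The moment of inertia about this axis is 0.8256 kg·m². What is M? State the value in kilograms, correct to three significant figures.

I = I_cm + Md² = (1/12)ML² + Md² = M·[0.0833333·(1.4)² + (0.231)²] = M·0.21669.
So M = 0.8256 / 0.21669 = 3.81 kg.

3.81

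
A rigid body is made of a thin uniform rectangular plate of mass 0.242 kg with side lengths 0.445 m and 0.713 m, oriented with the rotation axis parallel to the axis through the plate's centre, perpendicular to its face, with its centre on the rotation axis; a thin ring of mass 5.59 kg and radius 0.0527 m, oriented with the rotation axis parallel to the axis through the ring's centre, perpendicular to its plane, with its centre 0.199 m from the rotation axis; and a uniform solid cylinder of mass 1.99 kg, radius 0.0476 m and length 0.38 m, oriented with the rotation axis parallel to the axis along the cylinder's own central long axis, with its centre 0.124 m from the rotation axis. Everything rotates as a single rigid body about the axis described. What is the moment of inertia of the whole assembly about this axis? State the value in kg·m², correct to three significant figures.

Rectangular plate: I_cm = (1/12)M(a²+b²) = (1/12)(0.242)[(0.445)² + (0.713)²] = 0.014246 kg·m²; axis through the centre, so I = 0.014246 kg·m².
Thin ring: I_cm = MR² = (5.59)(0.0527)² = 0.015525 kg·m²; centre at d = 0.199 m, so the parallel axis theorem gives I = 0.015525 + (5.59)(0.199)² = 0.23689 kg·m².
Solid cylinder: I_cm = (1/2)MR² = (1/2)(1.99)(0.0476)² = 0.0022544 kg·m²; centre at d = 0.124 m, so the parallel axis theorem gives I = 0.0022544 + (1.99)(0.124)² = 0.032853 kg·m².
Total I = 0.014246 + 0.23689 + 0.032853 = 0.28399 kg·m².

0.284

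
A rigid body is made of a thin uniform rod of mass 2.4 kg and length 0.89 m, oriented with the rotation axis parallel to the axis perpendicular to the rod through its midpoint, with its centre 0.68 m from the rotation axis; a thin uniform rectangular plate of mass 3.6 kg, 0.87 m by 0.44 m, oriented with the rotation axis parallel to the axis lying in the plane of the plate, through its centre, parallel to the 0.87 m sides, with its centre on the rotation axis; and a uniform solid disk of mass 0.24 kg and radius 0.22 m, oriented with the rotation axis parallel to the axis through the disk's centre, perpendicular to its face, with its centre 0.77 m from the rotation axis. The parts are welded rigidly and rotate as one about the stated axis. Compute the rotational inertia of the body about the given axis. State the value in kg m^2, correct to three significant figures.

Thin rod: I_cm = (1/12)ML² = (1/12)(2.4)(0.89)² = 0.15842 kg m^2; centre at d = 0.68 m, so I = I_cm + Md² gives I = 0.15842 + (2.4)(0.68)² = 1.2682 kg m^2.
Rectangular plate: I_cm = (1/12)Mb² = (1/12)(3.6)(0.44)² = 0.05808 kg m^2; axis through the centre, so I = 0.05808 kg m^2.
Solid disk: I_cm = (1/2)MR² = (1/2)(0.24)(0.22)² = 0.005808 kg m^2; centre at d = 0.77 m, so I = I_cm + Md² gives I = 0.005808 + (0.24)(0.77)² = 0.1481 kg m^2.
Total I = 1.2682 + 0.05808 + 0.1481 = 1.4744 kg m^2.

1.47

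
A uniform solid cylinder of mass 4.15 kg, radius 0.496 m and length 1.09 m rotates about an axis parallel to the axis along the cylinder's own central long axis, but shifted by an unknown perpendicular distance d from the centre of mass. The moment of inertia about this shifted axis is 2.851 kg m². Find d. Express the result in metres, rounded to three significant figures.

0.751

About the centre-of-mass axis, I_cm = (1/2)MR² = (1/2)(4.15)(0.496)² = 0.51048 kg m².
Parallel axis theorem: I = I_cm + Md², so Md² = 2.851 − 0.51048 = 2.3405 kg m².
d = √(2.3405 / 4.15) = 0.75099 m.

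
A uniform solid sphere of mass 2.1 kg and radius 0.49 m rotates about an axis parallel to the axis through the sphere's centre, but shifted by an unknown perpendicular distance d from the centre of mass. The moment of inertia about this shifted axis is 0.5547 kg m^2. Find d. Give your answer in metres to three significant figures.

0.410

About the centre-of-mass axis, I_cm = (2/5)MR² = (2/5)(2.1)(0.49)² = 0.20168 kg m^2.
Parallel axis theorem: I = I_cm + Md², so Md² = 0.5547 − 0.20168 = 0.35302 kg m^2.
d = √(0.35302 / 2.1) = 0.41 m.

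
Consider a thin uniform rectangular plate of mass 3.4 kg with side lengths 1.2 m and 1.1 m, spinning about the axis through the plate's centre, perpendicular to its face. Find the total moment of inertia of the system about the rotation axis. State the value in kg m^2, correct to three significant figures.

0.751

I_cm = (1/12)M(a²+b²) = (1/12)(3.4)[(1.2)² + (1.1)²] = 0.75083 kg m^2; axis through the centre, so I = 0.75083 kg m^2.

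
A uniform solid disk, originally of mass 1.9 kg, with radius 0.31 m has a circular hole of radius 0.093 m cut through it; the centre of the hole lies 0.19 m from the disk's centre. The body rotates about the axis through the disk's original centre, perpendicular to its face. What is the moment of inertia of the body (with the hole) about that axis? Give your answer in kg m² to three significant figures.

Unpierced body about its centre: I₀ = (1/2)MR² = (1/2)(1.9)(0.31)² = 0.091295 kg m².
The removed disk has mass m = M·(r/R)² = (1.9)(0.093/0.31)² = 0.171 kg (same uniform areal density).
Its moment of inertia about the rotation axis (parallel-axis theorem): I_hole = (1/2)mr² + md² = (1/2)(0.171)(0.093)² + (0.171)(0.19)² = 0.0069126 kg m².
Treating the hole as negative mass, I = I₀ − I_hole = 0.091295 − 0.0069126 = 0.084382 kg m².

0.0844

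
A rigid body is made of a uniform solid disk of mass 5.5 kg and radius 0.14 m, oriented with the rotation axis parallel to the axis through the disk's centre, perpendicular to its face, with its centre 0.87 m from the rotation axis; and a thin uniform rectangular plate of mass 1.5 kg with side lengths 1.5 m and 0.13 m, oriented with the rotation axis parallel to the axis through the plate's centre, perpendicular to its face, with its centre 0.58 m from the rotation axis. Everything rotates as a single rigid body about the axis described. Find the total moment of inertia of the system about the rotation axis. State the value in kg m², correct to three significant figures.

5.00

Solid disk: I_cm = (1/2)MR² = (1/2)(5.5)(0.14)² = 0.0539 kg m²; centre at d = 0.87 m, so the parallel axis theorem gives I = 0.0539 + (5.5)(0.87)² = 4.2168 kg m².
Rectangular plate: I_cm = (1/12)M(a²+b²) = (1/12)(1.5)[(1.5)² + (0.13)²] = 0.28336 kg m²; centre at d = 0.58 m, so the parallel axis theorem gives I = 0.28336 + (1.5)(0.58)² = 0.78796 kg m².
Total I = 4.2168 + 0.78796 = 5.0048 kg m².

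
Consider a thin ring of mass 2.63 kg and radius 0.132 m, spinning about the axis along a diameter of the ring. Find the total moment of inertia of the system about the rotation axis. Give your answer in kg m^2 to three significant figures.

I_cm = (1/2)MR² = (1/2)(2.63)(0.132)² = 0.022913 kg m^2; axis through the centre, so I = 0.022913 kg m^2.

0.0229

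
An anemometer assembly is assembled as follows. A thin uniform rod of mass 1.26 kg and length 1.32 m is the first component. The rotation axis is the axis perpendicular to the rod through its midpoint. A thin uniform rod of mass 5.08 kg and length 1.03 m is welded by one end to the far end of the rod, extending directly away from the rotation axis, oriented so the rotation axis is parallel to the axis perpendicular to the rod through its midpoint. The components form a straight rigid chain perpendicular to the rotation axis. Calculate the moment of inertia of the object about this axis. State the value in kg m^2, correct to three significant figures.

7.65

Thin rod: I_cm = (1/12)ML² = (1/12)(1.26)(1.32)² = 0.18295 kg m^2; axis through the centre, so I = 0.18295 kg m^2.
Thin rod: I_cm = (1/12)ML² = (1/12)(5.08)(1.03)² = 0.44911 kg m^2; centre at d = 0.66 + 0.515 = 1.175 m, so the parallel axis theorem gives I = 0.44911 + (5.08)(1.175)² = 7.4627 kg m^2.
Total I = 0.18295 + 7.4627 = 7.6456 kg m^2.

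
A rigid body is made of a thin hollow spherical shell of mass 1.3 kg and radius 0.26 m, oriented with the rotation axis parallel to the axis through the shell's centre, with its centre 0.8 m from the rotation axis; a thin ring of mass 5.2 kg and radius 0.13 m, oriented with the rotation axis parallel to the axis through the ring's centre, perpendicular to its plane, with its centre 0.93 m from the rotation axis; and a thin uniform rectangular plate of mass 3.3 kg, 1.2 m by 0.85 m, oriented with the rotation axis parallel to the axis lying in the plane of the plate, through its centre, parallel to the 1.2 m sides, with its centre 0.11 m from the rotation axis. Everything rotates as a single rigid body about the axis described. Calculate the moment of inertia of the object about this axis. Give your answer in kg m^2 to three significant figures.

5.71

Spherical shell: I_cm = (2/3)MR² = (2/3)(1.3)(0.26)² = 0.058587 kg m^2; centre at d = 0.8 m, so the parallel axis theorem gives I = 0.058587 + (1.3)(0.8)² = 0.89059 kg m^2.
Thin ring: I_cm = MR² = (5.2)(0.13)² = 0.08788 kg m^2; centre at d = 0.93 m, so the parallel axis theorem gives I = 0.08788 + (5.2)(0.93)² = 4.5854 kg m^2.
Rectangular plate: I_cm = (1/12)Mb² = (1/12)(3.3)(0.85)² = 0.19869 kg m^2; centre at d = 0.11 m, so the parallel axis theorem gives I = 0.19869 + (3.3)(0.11)² = 0.23862 kg m^2.
Total I = 0.89059 + 4.5854 + 0.23862 = 5.7146 kg m^2.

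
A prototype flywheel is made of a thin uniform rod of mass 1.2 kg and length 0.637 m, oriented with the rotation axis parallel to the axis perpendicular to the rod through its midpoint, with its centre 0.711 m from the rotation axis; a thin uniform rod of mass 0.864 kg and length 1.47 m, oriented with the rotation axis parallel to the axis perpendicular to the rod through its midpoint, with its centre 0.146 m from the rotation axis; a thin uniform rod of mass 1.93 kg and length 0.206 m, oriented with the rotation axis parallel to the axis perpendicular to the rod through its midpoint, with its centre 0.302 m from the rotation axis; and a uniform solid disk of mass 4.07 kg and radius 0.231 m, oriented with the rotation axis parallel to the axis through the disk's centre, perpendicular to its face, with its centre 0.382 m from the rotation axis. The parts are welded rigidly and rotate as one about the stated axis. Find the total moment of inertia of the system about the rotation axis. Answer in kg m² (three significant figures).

Thin rod: I_cm = (1/12)ML² = (1/12)(1.2)(0.637)² = 0.040577 kg m²; centre at d = 0.711 m, so I = I_cm + Md² gives I = 0.040577 + (1.2)(0.711)² = 0.6472 kg m².
Thin rod: I_cm = (1/12)ML² = (1/12)(0.864)(1.47)² = 0.15558 kg m²; centre at d = 0.146 m, so I = I_cm + Md² gives I = 0.15558 + (0.864)(0.146)² = 0.174 kg m².
Thin rod: I_cm = (1/12)ML² = (1/12)(1.93)(0.206)² = 0.0068251 kg m²; centre at d = 0.302 m, so I = I_cm + Md² gives I = 0.0068251 + (1.93)(0.302)² = 0.18285 kg m².
Solid disk: I_cm = (1/2)MR² = (1/2)(4.07)(0.231)² = 0.10859 kg m²; centre at d = 0.382 m, so I = I_cm + Md² gives I = 0.10859 + (4.07)(0.382)² = 0.7025 kg m².
Total I = 0.6472 + 0.174 + 0.18285 + 0.7025 = 1.7066 kg m².

1.71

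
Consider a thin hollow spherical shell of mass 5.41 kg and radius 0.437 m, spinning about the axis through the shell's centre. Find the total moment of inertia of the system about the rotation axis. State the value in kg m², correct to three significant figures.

I_cm = (2/3)MR² = (2/3)(5.41)(0.437)² = 0.68876 kg m²; axis through the centre, so I = 0.68876 kg m².

0.689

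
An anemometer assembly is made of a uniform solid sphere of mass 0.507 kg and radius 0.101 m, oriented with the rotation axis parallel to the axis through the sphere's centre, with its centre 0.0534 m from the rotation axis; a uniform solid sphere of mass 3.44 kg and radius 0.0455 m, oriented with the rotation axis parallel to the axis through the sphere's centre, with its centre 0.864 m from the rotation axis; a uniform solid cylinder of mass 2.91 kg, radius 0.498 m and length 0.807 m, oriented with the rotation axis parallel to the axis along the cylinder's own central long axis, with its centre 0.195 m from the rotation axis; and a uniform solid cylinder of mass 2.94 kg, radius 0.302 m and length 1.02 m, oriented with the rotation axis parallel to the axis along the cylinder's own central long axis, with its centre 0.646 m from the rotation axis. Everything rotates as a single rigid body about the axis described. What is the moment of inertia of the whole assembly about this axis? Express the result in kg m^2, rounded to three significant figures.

Solid sphere: I_cm = (2/5)MR² = (2/5)(0.507)(0.101)² = 0.0020688 kg m^2; centre at d = 0.0534 m, so I = I_cm + Md² gives I = 0.0020688 + (0.507)(0.0534)² = 0.0035145 kg m^2.
Solid sphere: I_cm = (2/5)MR² = (2/5)(3.44)(0.0455)² = 0.0028487 kg m^2; centre at d = 0.864 m, so I = I_cm + Md² gives I = 0.0028487 + (3.44)(0.864)² = 2.5708 kg m^2.
Solid cylinder: I_cm = (1/2)MR² = (1/2)(2.91)(0.498)² = 0.36085 kg m^2; centre at d = 0.195 m, so I = I_cm + Md² gives I = 0.36085 + (2.91)(0.195)² = 0.4715 kg m^2.
Solid cylinder: I_cm = (1/2)MR² = (1/2)(2.94)(0.302)² = 0.13407 kg m^2; centre at d = 0.646 m, so I = I_cm + Md² gives I = 0.13407 + (2.94)(0.646)² = 1.361 kg m^2.
Total I = 0.0035145 + 2.5708 + 0.4715 + 1.361 = 4.4068 kg m^2.

4.41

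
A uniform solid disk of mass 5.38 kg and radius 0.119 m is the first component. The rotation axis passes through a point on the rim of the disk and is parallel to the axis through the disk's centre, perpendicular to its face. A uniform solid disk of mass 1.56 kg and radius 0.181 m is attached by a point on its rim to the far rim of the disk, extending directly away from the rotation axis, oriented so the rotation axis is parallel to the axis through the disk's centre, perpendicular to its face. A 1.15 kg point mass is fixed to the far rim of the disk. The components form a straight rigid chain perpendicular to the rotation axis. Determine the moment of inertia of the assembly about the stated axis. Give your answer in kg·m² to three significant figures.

0.828

Solid disk: I_cm = (1/2)MR² = (1/2)(5.38)(0.119)² = 0.038093 kg·m²; centre at d = 0.119 m, so the parallel axis theorem gives I = 0.038093 + (5.38)(0.119)² = 0.11428 kg·m².
Solid disk: I_cm = (1/2)MR² = (1/2)(1.56)(0.181)² = 0.025554 kg·m²; centre at d = 0.119 + 0.119 + 0.181 = 0.419 m, so the parallel axis theorem gives I = 0.025554 + (1.56)(0.419)² = 0.29943 kg·m².
Point mass: I_cm = 0; centre at d = 0.119 + 0.119 + 0.181 + 0.181 = 0.6 m, so the parallel axis theorem gives I = 0 + (1.15)(0.6)² = 0.414 kg·m².
Total I = 0.11428 + 0.29943 + 0.414 = 0.82771 kg·m².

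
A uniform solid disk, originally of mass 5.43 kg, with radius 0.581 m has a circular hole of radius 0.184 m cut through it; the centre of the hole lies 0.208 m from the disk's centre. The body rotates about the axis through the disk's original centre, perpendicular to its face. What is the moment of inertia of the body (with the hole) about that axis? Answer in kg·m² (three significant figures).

0.884

Unpierced body about its centre: I₀ = (1/2)MR² = (1/2)(5.43)(0.581)² = 0.91648 kg·m².
The removed disk has mass m = M·(r/R)² = (5.43)(0.184/0.581)² = 0.54461 kg (same uniform areal density).
Its moment of inertia about the rotation axis (parallel-axis theorem): I_hole = (1/2)mr² + md² = (1/2)(0.54461)(0.184)² + (0.54461)(0.208)² = 0.032781 kg·m².
Treating the hole as negative mass, I = I₀ − I_hole = 0.91648 − 0.032781 = 0.8837 kg·m².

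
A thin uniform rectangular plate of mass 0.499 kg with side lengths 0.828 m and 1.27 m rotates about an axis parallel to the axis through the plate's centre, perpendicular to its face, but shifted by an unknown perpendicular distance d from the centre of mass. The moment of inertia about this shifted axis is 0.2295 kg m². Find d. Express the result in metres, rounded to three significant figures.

About the centre-of-mass axis, I_cm = (1/12)M(a²+b²) = (1/12)(0.499)[(0.828)² + (1.27)²] = 0.095579 kg m².
Parallel axis theorem: I = I_cm + Md², so Md² = 0.2295 − 0.095579 = 0.13392 kg m².
d = √(0.13392 / 0.499) = 0.51805 m.

0.518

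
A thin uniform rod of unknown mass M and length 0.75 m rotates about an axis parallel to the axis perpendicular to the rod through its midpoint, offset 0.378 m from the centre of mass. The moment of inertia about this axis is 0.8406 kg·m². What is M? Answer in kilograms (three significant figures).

I = I_cm + Md² = (1/12)ML² + Md² = M·[0.0833333·(0.75)² + (0.378)²] = M·0.18976.
So M = 0.8406 / 0.18976 = 4.4298 kg.

4.43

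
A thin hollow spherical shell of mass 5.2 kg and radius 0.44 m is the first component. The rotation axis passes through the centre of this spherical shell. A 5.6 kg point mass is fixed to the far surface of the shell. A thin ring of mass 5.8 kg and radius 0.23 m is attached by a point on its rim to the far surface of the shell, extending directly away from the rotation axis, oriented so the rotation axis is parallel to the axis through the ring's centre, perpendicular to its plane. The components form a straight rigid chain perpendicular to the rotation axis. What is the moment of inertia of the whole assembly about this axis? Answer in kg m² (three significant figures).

Spherical shell: I_cm = (2/3)MR² = (2/3)(5.2)(0.44)² = 0.67115 kg m²; axis through the centre, so I = 0.67115 kg m².
Point mass: I_cm = 0; centre at d = 0.44 m, so the parallel axis theorem gives I = 0 + (5.6)(0.44)² = 1.0842 kg m².
Thin ring: I_cm = MR² = (5.8)(0.23)² = 0.30682 kg m²; centre at d = 0.44 + 0.23 = 0.67 m, so the parallel axis theorem gives I = 0.30682 + (5.8)(0.67)² = 2.9104 kg m².
Total I = 0.67115 + 1.0842 + 2.9104 = 4.6657 kg m².

4.67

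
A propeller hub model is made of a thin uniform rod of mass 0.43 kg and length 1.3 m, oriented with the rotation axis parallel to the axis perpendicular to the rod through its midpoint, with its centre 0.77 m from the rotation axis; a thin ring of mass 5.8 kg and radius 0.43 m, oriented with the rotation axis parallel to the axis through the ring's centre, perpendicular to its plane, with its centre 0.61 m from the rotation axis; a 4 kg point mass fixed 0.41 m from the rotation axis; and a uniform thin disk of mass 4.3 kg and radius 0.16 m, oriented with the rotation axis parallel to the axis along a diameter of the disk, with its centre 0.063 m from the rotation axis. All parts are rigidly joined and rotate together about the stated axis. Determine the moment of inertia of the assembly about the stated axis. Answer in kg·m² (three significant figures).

4.26

Thin rod: I_cm = (1/12)ML² = (1/12)(0.43)(1.3)² = 0.060558 kg·m²; centre at d = 0.77 m, so I = I_cm + Md² gives I = 0.060558 + (0.43)(0.77)² = 0.31551 kg·m².
Thin ring: I_cm = MR² = (5.8)(0.43)² = 1.0724 kg·m²; centre at d = 0.61 m, so I = I_cm + Md² gives I = 1.0724 + (5.8)(0.61)² = 3.2306 kg·m².
Point mass: I_cm = 0; centre at d = 0.41 m, so I = I_cm + Md² gives I = 0 + (4)(0.41)² = 0.6724 kg·m².
Thin disk: I_cm = (1/4)MR² = (1/4)(4.3)(0.16)² = 0.02752 kg·m²; centre at d = 0.063 m, so I = I_cm + Md² gives I = 0.02752 + (4.3)(0.063)² = 0.044587 kg·m².
Total I = 0.31551 + 3.2306 + 0.6724 + 0.044587 = 4.2631 kg·m².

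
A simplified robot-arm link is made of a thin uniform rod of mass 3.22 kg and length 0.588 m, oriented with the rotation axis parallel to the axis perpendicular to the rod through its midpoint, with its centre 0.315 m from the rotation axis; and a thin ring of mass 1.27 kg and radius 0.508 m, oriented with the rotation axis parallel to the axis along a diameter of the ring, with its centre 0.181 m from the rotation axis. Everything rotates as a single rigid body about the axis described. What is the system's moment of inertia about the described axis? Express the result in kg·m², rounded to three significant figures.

Thin rod: I_cm = (1/12)ML² = (1/12)(3.22)(0.588)² = 0.092775 kg·m²; centre at d = 0.315 m, so the parallel axis theorem gives I = 0.092775 + (3.22)(0.315)² = 0.41228 kg·m².
Thin ring: I_cm = (1/2)MR² = (1/2)(1.27)(0.508)² = 0.16387 kg·m²; centre at d = 0.181 m, so the parallel axis theorem gives I = 0.16387 + (1.27)(0.181)² = 0.20548 kg·m².
Total I = 0.41228 + 0.20548 = 0.61776 kg·m².

0.618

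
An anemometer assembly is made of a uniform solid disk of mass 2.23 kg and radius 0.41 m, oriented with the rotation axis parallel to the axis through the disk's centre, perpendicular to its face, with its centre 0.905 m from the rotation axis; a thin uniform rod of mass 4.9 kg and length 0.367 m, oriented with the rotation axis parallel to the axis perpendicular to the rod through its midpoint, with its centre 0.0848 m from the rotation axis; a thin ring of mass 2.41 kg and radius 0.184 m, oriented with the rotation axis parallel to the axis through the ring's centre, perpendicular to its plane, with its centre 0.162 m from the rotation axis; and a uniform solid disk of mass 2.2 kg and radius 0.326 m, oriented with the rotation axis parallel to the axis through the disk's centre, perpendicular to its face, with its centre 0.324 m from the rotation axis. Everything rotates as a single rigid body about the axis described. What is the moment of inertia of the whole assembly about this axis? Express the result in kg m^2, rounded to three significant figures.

2.60

Solid disk: I_cm = (1/2)MR² = (1/2)(2.23)(0.41)² = 0.18743 kg m^2; centre at d = 0.905 m, so the parallel axis theorem gives I = 0.18743 + (2.23)(0.905)² = 2.0139 kg m^2.
Thin rod: I_cm = (1/12)ML² = (1/12)(4.9)(0.367)² = 0.054998 kg m^2; centre at d = 0.0848 m, so the parallel axis theorem gives I = 0.054998 + (4.9)(0.0848)² = 0.090234 kg m^2.
Thin ring: I_cm = MR² = (2.41)(0.184)² = 0.081593 kg m^2; centre at d = 0.162 m, so the parallel axis theorem gives I = 0.081593 + (2.41)(0.162)² = 0.14484 kg m^2.
Solid disk: I_cm = (1/2)MR² = (1/2)(2.2)(0.326)² = 0.1169 kg m^2; centre at d = 0.324 m, so the parallel axis theorem gives I = 0.1169 + (2.2)(0.324)² = 0.34785 kg m^2.
Total I = 2.0139 + 0.090234 + 0.14484 + 0.34785 = 2.5968 kg m^2.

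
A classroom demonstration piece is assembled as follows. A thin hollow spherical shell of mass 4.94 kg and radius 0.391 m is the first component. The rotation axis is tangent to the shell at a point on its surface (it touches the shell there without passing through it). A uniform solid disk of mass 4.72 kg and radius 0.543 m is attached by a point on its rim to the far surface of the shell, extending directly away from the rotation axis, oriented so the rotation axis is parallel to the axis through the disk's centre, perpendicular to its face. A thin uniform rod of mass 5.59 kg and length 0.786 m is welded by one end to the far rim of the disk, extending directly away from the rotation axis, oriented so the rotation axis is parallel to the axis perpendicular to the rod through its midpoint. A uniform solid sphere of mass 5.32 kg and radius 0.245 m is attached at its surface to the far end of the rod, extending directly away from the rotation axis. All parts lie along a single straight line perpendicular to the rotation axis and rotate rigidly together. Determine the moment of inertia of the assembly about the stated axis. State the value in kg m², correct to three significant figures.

Spherical shell: I_cm = (2/3)MR² = (2/3)(4.94)(0.391)² = 0.50349 kg m²; centre at d = 0.391 m, so the parallel axis theorem gives I = 0.50349 + (4.94)(0.391)² = 1.2587 kg m².
Solid disk: I_cm = (1/2)MR² = (1/2)(4.72)(0.543)² = 0.69584 kg m²; centre at d = 0.391 + 0.391 + 0.543 = 1.325 m, so the parallel axis theorem gives I = 0.69584 + (4.72)(1.325)² = 8.9824 kg m².
Thin rod: I_cm = (1/12)ML² = (1/12)(5.59)(0.786)² = 0.28779 kg m²; centre at d = 0.391 + 0.391 + 0.543 + 0.543 + 0.393 = 2.261 m, so the parallel axis theorem gives I = 0.28779 + (5.59)(2.261)² = 28.865 kg m².
Solid sphere: I_cm = (2/5)MR² = (2/5)(5.32)(0.245)² = 0.12773 kg m²; centre at d = 0.391 + 0.391 + 0.543 + 0.543 + 0.393 + 0.393 + 0.245 = 2.899 m, so the parallel axis theorem gives I = 0.12773 + (5.32)(2.899)² = 44.838 kg m².
Total I = 1.2587 + 8.9824 + 28.865 + 44.838 = 83.944 kg m².

83.9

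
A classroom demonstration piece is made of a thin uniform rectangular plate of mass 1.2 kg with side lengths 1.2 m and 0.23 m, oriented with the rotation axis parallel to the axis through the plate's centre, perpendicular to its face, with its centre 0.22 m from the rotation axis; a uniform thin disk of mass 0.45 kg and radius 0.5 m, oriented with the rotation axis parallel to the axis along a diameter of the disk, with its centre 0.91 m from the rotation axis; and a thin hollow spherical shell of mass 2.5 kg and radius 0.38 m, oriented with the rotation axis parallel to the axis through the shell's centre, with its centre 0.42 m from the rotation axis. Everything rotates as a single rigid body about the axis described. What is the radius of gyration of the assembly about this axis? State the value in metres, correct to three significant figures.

0.557

Rectangular plate: I_cm = (1/12)M(a²+b²) = (1/12)(1.2)[(1.2)² + (0.23)²] = 0.14929 kg m²; centre at d = 0.22 m, so I = I_cm + Md² gives I = 0.14929 + (1.2)(0.22)² = 0.20737 kg m².
Thin disk: I_cm = (1/4)MR² = (1/4)(0.45)(0.5)² = 0.028125 kg m²; centre at d = 0.91 m, so I = I_cm + Md² gives I = 0.028125 + (0.45)(0.91)² = 0.40077 kg m².
Spherical shell: I_cm = (2/3)MR² = (2/3)(2.5)(0.38)² = 0.24067 kg m²; centre at d = 0.42 m, so I = I_cm + Md² gives I = 0.24067 + (2.5)(0.42)² = 0.68167 kg m².
Total I = 1.2898 kg m²; total mass M = 4.15 kg.
k = √(I/M) = √(1.2898/4.15) = 0.55749 m.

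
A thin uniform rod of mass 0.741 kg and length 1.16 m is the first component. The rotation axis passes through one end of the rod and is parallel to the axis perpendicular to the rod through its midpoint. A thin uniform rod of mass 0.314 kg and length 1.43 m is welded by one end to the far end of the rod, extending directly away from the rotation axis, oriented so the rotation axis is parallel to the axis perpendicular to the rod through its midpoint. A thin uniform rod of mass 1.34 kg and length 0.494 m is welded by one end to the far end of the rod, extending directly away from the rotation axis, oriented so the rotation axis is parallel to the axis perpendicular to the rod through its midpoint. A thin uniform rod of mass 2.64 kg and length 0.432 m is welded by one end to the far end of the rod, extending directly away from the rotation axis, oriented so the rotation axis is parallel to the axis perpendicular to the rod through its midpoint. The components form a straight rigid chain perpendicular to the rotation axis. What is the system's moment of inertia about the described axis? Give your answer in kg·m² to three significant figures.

41.1

Thin rod: I_cm = (1/12)ML² = (1/12)(0.741)(1.16)² = 0.083091 kg·m²; centre at d = 0.58 m, so the parallel axis theorem gives I = 0.083091 + (0.741)(0.58)² = 0.33236 kg·m².
Thin rod: I_cm = (1/12)ML² = (1/12)(0.314)(1.43)² = 0.053508 kg·m²; centre at d = 0.58 + 0.58 + 0.715 = 1.875 m, so the parallel axis theorem gives I = 0.053508 + (0.314)(1.875)² = 1.1574 kg·m².
Thin rod: I_cm = (1/12)ML² = (1/12)(1.34)(0.494)² = 0.027251 kg·m²; centre at d = 0.58 + 0.58 + 0.715 + 0.715 + 0.247 = 2.837 m, so the parallel axis theorem gives I = 0.027251 + (1.34)(2.837)² = 10.812 kg·m².
Thin rod: I_cm = (1/12)ML² = (1/12)(2.64)(0.432)² = 0.041057 kg·m²; centre at d = 0.58 + 0.58 + 0.715 + 0.715 + 0.247 + 0.247 + 0.216 = 3.3 m, so the parallel axis theorem gives I = 0.041057 + (2.64)(3.3)² = 28.791 kg·m².
Total I = 0.33236 + 1.1574 + 10.812 + 28.791 = 41.093 kg·m².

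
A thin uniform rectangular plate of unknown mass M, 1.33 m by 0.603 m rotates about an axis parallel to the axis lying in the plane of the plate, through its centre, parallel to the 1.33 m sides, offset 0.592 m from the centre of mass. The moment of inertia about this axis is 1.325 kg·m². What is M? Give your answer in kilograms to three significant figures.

I = I_cm + Md² = (1/12)Mb² + Md² = M·[0.0833333·(0.603)² + (0.592)²] = M·0.38076.
So M = 1.325 / 0.38076 = 3.4798 kg.

3.48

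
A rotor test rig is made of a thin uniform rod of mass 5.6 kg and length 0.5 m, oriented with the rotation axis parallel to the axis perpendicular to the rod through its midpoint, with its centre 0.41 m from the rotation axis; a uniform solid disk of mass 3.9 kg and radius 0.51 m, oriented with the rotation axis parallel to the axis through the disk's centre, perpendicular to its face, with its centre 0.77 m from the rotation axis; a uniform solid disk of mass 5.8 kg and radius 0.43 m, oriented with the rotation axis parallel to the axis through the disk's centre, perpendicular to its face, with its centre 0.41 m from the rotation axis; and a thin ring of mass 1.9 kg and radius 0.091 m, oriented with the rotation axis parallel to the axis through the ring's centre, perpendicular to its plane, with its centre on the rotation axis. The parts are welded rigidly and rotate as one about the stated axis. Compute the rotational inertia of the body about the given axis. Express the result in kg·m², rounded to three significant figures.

Thin rod: I_cm = (1/12)ML² = (1/12)(5.6)(0.5)² = 0.11667 kg·m²; centre at d = 0.41 m, so the parallel axis theorem gives I = 0.11667 + (5.6)(0.41)² = 1.058 kg·m².
Solid disk: I_cm = (1/2)MR² = (1/2)(3.9)(0.51)² = 0.50719 kg·m²; centre at d = 0.77 m, so the parallel axis theorem gives I = 0.50719 + (3.9)(0.77)² = 2.8195 kg·m².
Solid disk: I_cm = (1/2)MR² = (1/2)(5.8)(0.43)² = 0.53621 kg·m²; centre at d = 0.41 m, so the parallel axis theorem gives I = 0.53621 + (5.8)(0.41)² = 1.5112 kg·m².
Thin ring: I_cm = MR² = (1.9)(0.091)² = 0.015734 kg·m²; axis through the centre, so I = 0.015734 kg·m².
Total I = 1.058 + 2.8195 + 1.5112 + 0.015734 = 5.4045 kg·m².

5.40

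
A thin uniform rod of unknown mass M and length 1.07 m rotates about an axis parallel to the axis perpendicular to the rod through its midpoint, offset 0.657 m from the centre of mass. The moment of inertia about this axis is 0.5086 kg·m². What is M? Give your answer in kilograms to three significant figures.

0.965

I = I_cm + Md² = (1/12)ML² + Md² = M·[0.0833333·(1.07)² + (0.657)²] = M·0.52706.
So M = 0.5086 / 0.52706 = 0.96498 kg.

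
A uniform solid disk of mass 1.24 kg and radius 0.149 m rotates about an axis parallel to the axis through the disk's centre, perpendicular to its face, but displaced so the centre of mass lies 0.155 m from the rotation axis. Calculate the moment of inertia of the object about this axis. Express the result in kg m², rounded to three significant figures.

0.0436

I_cm = (1/2)MR² = (1/2)(1.24)(0.149)² = 0.013765 kg m²; centre at d = 0.155 m, so the parallel axis theorem gives I = 0.013765 + (1.24)(0.155)² = 0.043556 kg m².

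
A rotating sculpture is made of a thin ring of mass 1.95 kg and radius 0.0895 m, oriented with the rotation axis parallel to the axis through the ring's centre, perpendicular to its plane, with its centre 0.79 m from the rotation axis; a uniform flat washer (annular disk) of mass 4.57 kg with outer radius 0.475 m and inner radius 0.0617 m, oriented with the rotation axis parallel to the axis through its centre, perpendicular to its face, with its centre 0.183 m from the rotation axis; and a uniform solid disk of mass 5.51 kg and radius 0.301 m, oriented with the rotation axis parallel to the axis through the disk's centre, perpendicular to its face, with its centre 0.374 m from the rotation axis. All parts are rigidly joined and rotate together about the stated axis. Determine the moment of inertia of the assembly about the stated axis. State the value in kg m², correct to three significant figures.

Thin ring: I_cm = MR² = (1.95)(0.0895)² = 0.01562 kg m²; centre at d = 0.79 m, so the parallel axis theorem gives I = 0.01562 + (1.95)(0.79)² = 1.2326 kg m².
Annular disk: I_cm = (1/2)M(R²+r²) = (1/2)(4.57)[(0.475)² + (0.0617)²] = 0.52425 kg m²; centre at d = 0.183 m, so the parallel axis theorem gives I = 0.52425 + (4.57)(0.183)² = 0.6773 kg m².
Solid disk: I_cm = (1/2)MR² = (1/2)(5.51)(0.301)² = 0.24961 kg m²; centre at d = 0.374 m, so the parallel axis theorem gives I = 0.24961 + (5.51)(0.374)² = 1.0203 kg m².
Total I = 1.2326 + 0.6773 + 1.0203 = 2.9302 kg m².

2.93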